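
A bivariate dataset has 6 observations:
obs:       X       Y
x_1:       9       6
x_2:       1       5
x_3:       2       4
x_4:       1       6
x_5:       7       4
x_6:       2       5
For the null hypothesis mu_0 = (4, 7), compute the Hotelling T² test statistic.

Step 1 — sample mean vector:
  mean(X) = (9 + 1 + 2 + 1 + 7 + 2) / 6 = 22/6 = 3.6667
  mean(Y) = (6 + 5 + 4 + 6 + 4 + 5) / 6 = 30/6 = 5
  x̄ = (3.6667, 5),  deviation x̄ - mu_0 = (3.6667, 5) - (4, 7) = (-0.3333, -2).

Step 2 — sample covariance matrix, S[i,j] = (1/(n-1)) · Σ_k (x_{k,i} - mean_i) · (x_{k,j} - mean_j), divisor n-1 = 5:
  S[X,X] = ((5.3333)·(5.3333) + (-2.6667)·(-2.6667) + (-1.6667)·(-1.6667) + (-2.6667)·(-2.6667) + (3.3333)·(3.3333) + (-1.6667)·(-1.6667)) / 5 = 59.3333/5 = 11.8667
  S[X,Y] = ((5.3333)·(1) + (-2.6667)·(0) + (-1.6667)·(-1) + (-2.6667)·(1) + (3.3333)·(-1) + (-1.6667)·(0)) / 5 = 1/5 = 0.2
  S[Y,Y] = ((1)·(1) + (0)·(0) + (-1)·(-1) + (1)·(1) + (-1)·(-1) + (0)·(0)) / 5 = 4/5 = 0.8
  S = [[11.8667, 0.2],
 [0.2, 0.8]].

Step 3 — invert S. det(S) = 11.8667·0.8 - (0.2)² = 9.4533.
  S^{-1} = (1/det) · [[d, -b], [-b, a]] = [[0.0846, -0.0212],
 [-0.0212, 1.2553]].

Step 4 — quadratic form (x̄ - mu_0)^T · S^{-1} · (x̄ - mu_0):
  S^{-1} · (x̄ - mu_0) = (0.0141, -2.5035),
  (x̄ - mu_0)^T · [...] = (-0.3333)·(0.0141) + (-2)·(-2.5035) = 5.0024.

Step 5 — scale by n: T² = 6 · 5.0024 = 30.0141.

T² ≈ 30.0141


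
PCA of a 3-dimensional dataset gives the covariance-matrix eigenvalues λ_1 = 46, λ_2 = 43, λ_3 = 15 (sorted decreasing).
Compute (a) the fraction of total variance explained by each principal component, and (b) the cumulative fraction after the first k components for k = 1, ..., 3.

Step 1 — total variance = trace(Sigma) = Σ λ_i = 46 + 43 + 15 = 104.

Step 2 — fraction explained by component i = λ_i / Σ λ:
  PC1: 46/104 = 0.4423
  PC2: 43/104 = 0.4135
  PC3: 15/104 = 0.1442

Step 3 — cumulative fraction after k components = (λ_1 + ... + λ_k) / Σ λ:
  k = 1: 46/104 = 0.4423
  k = 2: (46 + 43)/104 = 89/104 = 0.8558
  k = 3: (46 + 43 + 15)/104 = 104/104 = 1

Summary (fraction, with percent):

explained: PC1 0.4423 (44.23%), PC2 0.4135 (41.35%), PC3 0.1442 (14.42%);  cumulative: 0.4423, 0.8558, 1


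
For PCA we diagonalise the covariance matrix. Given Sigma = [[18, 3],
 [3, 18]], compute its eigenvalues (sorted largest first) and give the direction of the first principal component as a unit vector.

Step 1 — characteristic polynomial of 2×2 Sigma:
  det(Sigma - λI) = λ² - trace · λ + det = 0.
  trace = 18 + 18 = 36, det = 18·18 - (3)² = 315.
Step 2 — discriminant:
  Δ = trace² - 4·det = 1296 - 1260 = 36.
Step 3 — eigenvalues:
  λ = (trace ± √Δ)/2 = (36 ± 6)/2,
  λ_1 = 21,  λ_2 = 15.

Step 4 — unit eigenvector for λ_1: solve (Sigma - λ_1 I)v = 0. First row:
  (18 - 21)·v_x + (3)·v_y = 0, i.e. (-3)·v_x + (3)·v_y = 0,
  so v ∝ (b, λ_1 - a) = (3, 3) = u.
  ||u|| = √((3)² + (3)²) = √(18) ≈ 4.2426,
  v_1 = u/||u|| ≈ (0.7071, 0.7071) (||v_1|| = 1).

λ_1 = 21,  λ_2 = 15;  v_1 ≈ (0.7071, 0.7071)


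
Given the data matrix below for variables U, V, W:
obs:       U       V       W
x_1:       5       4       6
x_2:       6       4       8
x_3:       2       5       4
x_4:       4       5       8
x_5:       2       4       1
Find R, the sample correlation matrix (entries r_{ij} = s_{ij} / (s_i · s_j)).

Step 1 — column means:
  mean(U) = (5 + 6 + 2 + 4 + 2) / 5 = 19/5 = 3.8
  mean(V) = (4 + 4 + 5 + 5 + 4) / 5 = 22/5 = 4.4
  mean(W) = (6 + 8 + 4 + 8 + 1) / 5 = 27/5 = 5.4

Step 2 — sample variances and covariances s[i,j] = (1/(n-1)) · Σ_k (x_{k,i} - mean_i) · (x_{k,j} - mean_j), with n-1 = 4:
  s[U,U] = ((1.2)·(1.2) + (2.2)·(2.2) + (-1.8)·(-1.8) + (0.2)·(0.2) + (-1.8)·(-1.8)) / 4 = 12.8/4 = 3.2
  s[U,V] = ((1.2)·(-0.4) + (2.2)·(-0.4) + (-1.8)·(0.6) + (0.2)·(0.6) + (-1.8)·(-0.4)) / 4 = -1.6/4 = -0.4
  s[U,W] = ((1.2)·(0.6) + (2.2)·(2.6) + (-1.8)·(-1.4) + (0.2)·(2.6) + (-1.8)·(-4.4)) / 4 = 17.4/4 = 4.35
  s[V,V] = ((-0.4)·(-0.4) + (-0.4)·(-0.4) + (0.6)·(0.6) + (0.6)·(0.6) + (-0.4)·(-0.4)) / 4 = 1.2/4 = 0.3
  s[V,W] = ((-0.4)·(0.6) + (-0.4)·(2.6) + (0.6)·(-1.4) + (0.6)·(2.6) + (-0.4)·(-4.4)) / 4 = 1.2/4 = 0.3
  s[W,W] = ((0.6)·(0.6) + (2.6)·(2.6) + (-1.4)·(-1.4) + (2.6)·(2.6) + (-4.4)·(-4.4)) / 4 = 35.2/4 = 8.8
  Sample standard deviations s_i = √(s[i,i]):
  s(U) = √(3.2) = 1.7889
  s(V) = √(0.3) = 0.5477
  s(W) = √(8.8) = 2.9665

Step 3 — r_{ij} = s_{ij} / (s_i · s_j):
  r[U,U] = 1 (diagonal).
  r[U,V] = -0.4 / (1.7889 · 0.5477) = -0.4 / 0.9798 = -0.4082
  r[U,W] = 4.35 / (1.7889 · 2.9665) = 4.35 / 5.3066 = 0.8197
  r[V,V] = 1 (diagonal).
  r[V,W] = 0.3 / (0.5477 · 2.9665) = 0.3 / 1.6248 = 0.1846
  r[W,W] = 1 (diagonal).

R is symmetric with unit diagonal. Assembling:

R = [[1, -0.4082, 0.8197],
 [-0.4082, 1, 0.1846],
 [0.8197, 0.1846, 1]]


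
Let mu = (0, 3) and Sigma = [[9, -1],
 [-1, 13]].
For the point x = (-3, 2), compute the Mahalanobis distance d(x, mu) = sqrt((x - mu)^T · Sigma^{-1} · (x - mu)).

Step 1 — centre the observation: (x - mu) = (-3, -1).

Step 2 — invert Sigma. det(Sigma) = 9·13 - (-1)² = 116.
  Sigma^{-1} = (1/det) · [[d, -b], [-b, a]] = [[0.1121, 0.0086],
 [0.0086, 0.0776]].

Step 3 — form the quadratic (x - mu)^T · Sigma^{-1} · (x - mu):
  Sigma^{-1} · (x - mu) = (-0.3448, -0.1034).
  (x - mu)^T · [Sigma^{-1} · (x - mu)] = (-3)·(-0.3448) + (-1)·(-0.1034) = 1.1379.

Step 4 — take square root: d = √(1.1379) ≈ 1.0667.

d(x, mu) = √(1.1379) ≈ 1.0667


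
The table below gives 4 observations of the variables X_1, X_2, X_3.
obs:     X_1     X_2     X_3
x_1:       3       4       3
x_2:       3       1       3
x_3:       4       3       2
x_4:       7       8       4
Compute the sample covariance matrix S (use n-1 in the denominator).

Step 1 — column means:
  mean(X_1) = (3 + 3 + 4 + 7) / 4 = 17/4 = 4.25
  mean(X_2) = (4 + 1 + 3 + 8) / 4 = 16/4 = 4
  mean(X_3) = (3 + 3 + 2 + 4) / 4 = 12/4 = 3

Step 2 — sample covariance S[i,j] = (1/(n-1)) · Σ_k (x_{k,i} - mean_i) · (x_{k,j} - mean_j), with n-1 = 3.
  S[X_1,X_1] = ((-1.25)·(-1.25) + (-1.25)·(-1.25) + (-0.25)·(-0.25) + (2.75)·(2.75)) / 3 = 10.75/3 = 3.5833
  S[X_1,X_2] = ((-1.25)·(0) + (-1.25)·(-3) + (-0.25)·(-1) + (2.75)·(4)) / 3 = 15/3 = 5
  S[X_1,X_3] = ((-1.25)·(0) + (-1.25)·(0) + (-0.25)·(-1) + (2.75)·(1)) / 3 = 3/3 = 1
  S[X_2,X_2] = ((0)·(0) + (-3)·(-3) + (-1)·(-1) + (4)·(4)) / 3 = 26/3 = 8.6667
  S[X_2,X_3] = ((0)·(0) + (-3)·(0) + (-1)·(-1) + (4)·(1)) / 3 = 5/3 = 1.6667
  S[X_3,X_3] = ((0)·(0) + (0)·(0) + (-1)·(-1) + (1)·(1)) / 3 = 2/3 = 0.6667

S is symmetric (S[j,i] = S[i,j]). Assembling:

S = [[3.5833, 5, 1],
 [5, 8.6667, 1.6667],
 [1, 1.6667, 0.6667]]


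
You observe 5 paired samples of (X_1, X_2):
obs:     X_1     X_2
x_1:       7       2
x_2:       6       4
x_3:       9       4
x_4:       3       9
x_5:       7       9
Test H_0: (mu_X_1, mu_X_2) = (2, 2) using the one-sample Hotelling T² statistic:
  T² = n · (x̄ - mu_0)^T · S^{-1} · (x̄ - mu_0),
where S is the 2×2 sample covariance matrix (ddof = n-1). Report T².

Step 1 — sample mean vector:
  mean(X_1) = (7 + 6 + 9 + 3 + 7) / 5 = 32/5 = 6.4
  mean(X_2) = (2 + 4 + 4 + 9 + 9) / 5 = 28/5 = 5.6
  x̄ = (6.4, 5.6),  deviation x̄ - mu_0 = (6.4, 5.6) - (2, 2) = (4.4, 3.6).

Step 2 — sample covariance matrix, S[i,j] = (1/(n-1)) · Σ_k (x_{k,i} - mean_i) · (x_{k,j} - mean_j), divisor n-1 = 4:
  S[X_1,X_1] = ((0.6)·(0.6) + (-0.4)·(-0.4) + (2.6)·(2.6) + (-3.4)·(-3.4) + (0.6)·(0.6)) / 4 = 19.2/4 = 4.8
  S[X_1,X_2] = ((0.6)·(-3.6) + (-0.4)·(-1.6) + (2.6)·(-1.6) + (-3.4)·(3.4) + (0.6)·(3.4)) / 4 = -15.2/4 = -3.8
  S[X_2,X_2] = ((-3.6)·(-3.6) + (-1.6)·(-1.6) + (-1.6)·(-1.6) + (3.4)·(3.4) + (3.4)·(3.4)) / 4 = 41.2/4 = 10.3
  S = [[4.8, -3.8],
 [-3.8, 10.3]].

Step 3 — invert S. det(S) = 4.8·10.3 - (-3.8)² = 35.
  S^{-1} = (1/det) · [[d, -b], [-b, a]] = [[0.2943, 0.1086],
 [0.1086, 0.1371]].

Step 4 — quadratic form (x̄ - mu_0)^T · S^{-1} · (x̄ - mu_0):
  S^{-1} · (x̄ - mu_0) = (1.6857, 0.9714),
  (x̄ - mu_0)^T · [...] = (4.4)·(1.6857) + (3.6)·(0.9714) = 10.9143.

Step 5 — scale by n: T² = 5 · 10.9143 = 54.5714.

T² ≈ 54.5714


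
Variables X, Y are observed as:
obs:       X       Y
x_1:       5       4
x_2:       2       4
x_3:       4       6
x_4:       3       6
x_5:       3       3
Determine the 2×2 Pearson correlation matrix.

Step 1 — column means:
  mean(X) = (5 + 2 + 4 + 3 + 3) / 5 = 17/5 = 3.4
  mean(Y) = (4 + 4 + 6 + 6 + 3) / 5 = 23/5 = 4.6

Step 2 — sample variances and covariances s[i,j] = (1/(n-1)) · Σ_k (x_{k,i} - mean_i) · (x_{k,j} - mean_j), with n-1 = 4:
  s[X,X] = ((1.6)·(1.6) + (-1.4)·(-1.4) + (0.6)·(0.6) + (-0.4)·(-0.4) + (-0.4)·(-0.4)) / 4 = 5.2/4 = 1.3
  s[X,Y] = ((1.6)·(-0.6) + (-1.4)·(-0.6) + (0.6)·(1.4) + (-0.4)·(1.4) + (-0.4)·(-1.6)) / 4 = 0.8/4 = 0.2
  s[Y,Y] = ((-0.6)·(-0.6) + (-0.6)·(-0.6) + (1.4)·(1.4) + (1.4)·(1.4) + (-1.6)·(-1.6)) / 4 = 7.2/4 = 1.8
  Sample standard deviations s_i = √(s[i,i]):
  s(X) = √(1.3) = 1.1402
  s(Y) = √(1.8) = 1.3416

Step 3 — r_{ij} = s_{ij} / (s_i · s_j):
  r[X,X] = 1 (diagonal).
  r[X,Y] = 0.2 / (1.1402 · 1.3416) = 0.2 / 1.5297 = 0.1307
  r[Y,Y] = 1 (diagonal).

R is symmetric with unit diagonal. Assembling:

R = [[1, 0.1307],
 [0.1307, 1]]


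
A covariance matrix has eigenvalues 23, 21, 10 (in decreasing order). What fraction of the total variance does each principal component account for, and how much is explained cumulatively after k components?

Step 1 — total variance = trace(Sigma) = Σ λ_i = 23 + 21 + 10 = 54.

Step 2 — fraction explained by component i = λ_i / Σ λ:
  PC1: 23/54 = 0.4259
  PC2: 21/54 = 0.3889
  PC3: 10/54 = 0.1852

Step 3 — cumulative fraction after k components = (λ_1 + ... + λ_k) / Σ λ:
  k = 1: 23/54 = 0.4259
  k = 2: (23 + 21)/54 = 44/54 = 0.8148
  k = 3: (23 + 21 + 10)/54 = 54/54 = 1

Summary (fraction, with percent):

explained: PC1 0.4259 (42.59%), PC2 0.3889 (38.89%), PC3 0.1852 (18.52%);  cumulative: 0.4259, 0.8148, 1


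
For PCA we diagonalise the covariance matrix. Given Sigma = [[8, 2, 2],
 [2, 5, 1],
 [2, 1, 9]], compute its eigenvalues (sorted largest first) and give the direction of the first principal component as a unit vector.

Step 1 — characteristic polynomial p(λ) = det(λI - Sigma) = λ³ - tr·λ² + c_1·λ - det, where tr = trace, c_1 = sum of the principal 2×2 minors, det = det(Sigma):
  tr = 8 + 5 + 9 = 22,
  c_1 = (8·5 - (2)²) + (8·9 - (2)²) + (5·9 - (1)²) = 36 + 68 + 44 = 148,
  det = 8·(5·9 - (1)²) - (2)·((2)·9 - (1)·(2)) + (2)·((2)·(1) - 5·(2)) = 8·(44) - (2)·(16) + (2)·(-8) = 304.
  So p(λ) = λ³ - 22λ² + 148λ - 304.
Step 2 — look for an integer root (rational root theorem: any rational root is an integer divisor of 304). Testing λ = 4:
  p(4) = 64 - 352 + 592 - 304 = 0  ✓
  Dividing out (λ - 4): p(λ) = (λ - 4)(λ² - 18λ + 76).
Step 3 — remaining eigenvalues from the quadratic λ² - 18λ + 76 = 0:
  Δ = 18² - 4·76 = 324 - 304 = 20,  λ = (18 ± √20)/2 = (18 ± 4.4721)/2 ≈ 11.2361 or 6.7639.
  Sorted: λ_1 = 11.2361,  λ_2 = 6.7639,  λ_3 = 4  (check: sum = 22 = tr ✓).

Step 4 — unit eigenvector for λ_1 ≈ 11.2361: v spans the null space of (Sigma - λ_1 I), whose rows are
  r_1 = (-3.2361, 2, 2),  r_2 = (2, -6.2361, 1),  r_3 = (2, 1, -2.2361).
  v is orthogonal to every row, so take v ∝ r_1 × r_2 = ((2)·(1) - (2)·(-6.2361), (2)·(2) - (-3.2361)·(1), (-3.2361)·(-6.2361) - (2)·(2)) ≈ (14.4721, 7.2361, 16.1803).
  Let u = (14.4721, 7.2361, 16.1803).
  ||u|| = √((14.4721)² + (7.2361)² + (16.1803)²) = √(523.6068) ≈ 22.8825,  v_1 = u/||u|| ≈ (0.6325, 0.3162, 0.7071) (||v_1|| = 1).

λ_1 = 11.2361,  λ_2 = 6.7639,  λ_3 = 4;  v_1 ≈ (0.6325, 0.3162, 0.7071)


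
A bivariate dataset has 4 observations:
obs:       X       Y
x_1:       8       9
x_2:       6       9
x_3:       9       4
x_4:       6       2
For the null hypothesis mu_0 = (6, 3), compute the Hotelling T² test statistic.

Step 1 — sample mean vector:
  mean(X) = (8 + 6 + 9 + 6) / 4 = 29/4 = 7.25
  mean(Y) = (9 + 9 + 4 + 2) / 4 = 24/4 = 6
  x̄ = (7.25, 6),  deviation x̄ - mu_0 = (7.25, 6) - (6, 3) = (1.25, 3).

Step 2 — sample covariance matrix, S[i,j] = (1/(n-1)) · Σ_k (x_{k,i} - mean_i) · (x_{k,j} - mean_j), divisor n-1 = 3:
  S[X,X] = ((0.75)·(0.75) + (-1.25)·(-1.25) + (1.75)·(1.75) + (-1.25)·(-1.25)) / 3 = 6.75/3 = 2.25
  S[X,Y] = ((0.75)·(3) + (-1.25)·(3) + (1.75)·(-2) + (-1.25)·(-4)) / 3 = 0/3 = 0
  S[Y,Y] = ((3)·(3) + (3)·(3) + (-2)·(-2) + (-4)·(-4)) / 3 = 38/3 = 12.6667
  S = [[2.25, 0],
 [0, 12.6667]].

Step 3 — invert S. det(S) = 2.25·12.6667 - (0)² = 28.5.
  S^{-1} = (1/det) · [[d, -b], [-b, a]] = [[0.4444, 0],
 [0, 0.0789]].

Step 4 — quadratic form (x̄ - mu_0)^T · S^{-1} · (x̄ - mu_0):
  S^{-1} · (x̄ - mu_0) = (0.5556, 0.2368),
  (x̄ - mu_0)^T · [...] = (1.25)·(0.5556) + (3)·(0.2368) = 1.405.

Step 5 — scale by n: T² = 4 · 1.405 = 5.6199.

T² ≈ 5.6199


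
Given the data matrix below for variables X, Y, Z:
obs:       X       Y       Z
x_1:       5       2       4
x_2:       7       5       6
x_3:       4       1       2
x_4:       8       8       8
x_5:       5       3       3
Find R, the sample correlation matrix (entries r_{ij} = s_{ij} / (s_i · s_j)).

Step 1 — column means:
  mean(X) = (5 + 7 + 4 + 8 + 5) / 5 = 29/5 = 5.8
  mean(Y) = (2 + 5 + 1 + 8 + 3) / 5 = 19/5 = 3.8
  mean(Z) = (4 + 6 + 2 + 8 + 3) / 5 = 23/5 = 4.6

Step 2 — sample variances and covariances s[i,j] = (1/(n-1)) · Σ_k (x_{k,i} - mean_i) · (x_{k,j} - mean_j), with n-1 = 4:
  s[X,X] = ((-0.8)·(-0.8) + (1.2)·(1.2) + (-1.8)·(-1.8) + (2.2)·(2.2) + (-0.8)·(-0.8)) / 4 = 10.8/4 = 2.7
  s[X,Y] = ((-0.8)·(-1.8) + (1.2)·(1.2) + (-1.8)·(-2.8) + (2.2)·(4.2) + (-0.8)·(-0.8)) / 4 = 17.8/4 = 4.45
  s[X,Z] = ((-0.8)·(-0.6) + (1.2)·(1.4) + (-1.8)·(-2.6) + (2.2)·(3.4) + (-0.8)·(-1.6)) / 4 = 15.6/4 = 3.9
  s[Y,Y] = ((-1.8)·(-1.8) + (1.2)·(1.2) + (-2.8)·(-2.8) + (4.2)·(4.2) + (-0.8)·(-0.8)) / 4 = 30.8/4 = 7.7
  s[Y,Z] = ((-1.8)·(-0.6) + (1.2)·(1.4) + (-2.8)·(-2.6) + (4.2)·(3.4) + (-0.8)·(-1.6)) / 4 = 25.6/4 = 6.4
  s[Z,Z] = ((-0.6)·(-0.6) + (1.4)·(1.4) + (-2.6)·(-2.6) + (3.4)·(3.4) + (-1.6)·(-1.6)) / 4 = 23.2/4 = 5.8
  Sample standard deviations s_i = √(s[i,i]):
  s(X) = √(2.7) = 1.6432
  s(Y) = √(7.7) = 2.7749
  s(Z) = √(5.8) = 2.4083

Step 3 — r_{ij} = s_{ij} / (s_i · s_j):
  r[X,X] = 1 (diagonal).
  r[X,Y] = 4.45 / (1.6432 · 2.7749) = 4.45 / 4.5596 = 0.976
  r[X,Z] = 3.9 / (1.6432 · 2.4083) = 3.9 / 3.9573 = 0.9855
  r[Y,Y] = 1 (diagonal).
  r[Y,Z] = 6.4 / (2.7749 · 2.4083) = 6.4 / 6.6828 = 0.9577
  r[Z,Z] = 1 (diagonal).

R is symmetric with unit diagonal. Assembling:

R = [[1, 0.976, 0.9855],
 [0.976, 1, 0.9577],
 [0.9855, 0.9577, 1]]


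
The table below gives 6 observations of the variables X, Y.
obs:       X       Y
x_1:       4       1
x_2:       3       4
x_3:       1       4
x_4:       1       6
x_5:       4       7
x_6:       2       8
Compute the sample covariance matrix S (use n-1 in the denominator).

Step 1 — column means:
  mean(X) = (4 + 3 + 1 + 1 + 4 + 2) / 6 = 15/6 = 2.5
  mean(Y) = (1 + 4 + 4 + 6 + 7 + 8) / 6 = 30/6 = 5

Step 2 — sample covariance S[i,j] = (1/(n-1)) · Σ_k (x_{k,i} - mean_i) · (x_{k,j} - mean_j), with n-1 = 5.
  S[X,X] = ((1.5)·(1.5) + (0.5)·(0.5) + (-1.5)·(-1.5) + (-1.5)·(-1.5) + (1.5)·(1.5) + (-0.5)·(-0.5)) / 5 = 9.5/5 = 1.9
  S[X,Y] = ((1.5)·(-4) + (0.5)·(-1) + (-1.5)·(-1) + (-1.5)·(1) + (1.5)·(2) + (-0.5)·(3)) / 5 = -5/5 = -1
  S[Y,Y] = ((-4)·(-4) + (-1)·(-1) + (-1)·(-1) + (1)·(1) + (2)·(2) + (3)·(3)) / 5 = 32/5 = 6.4

S is symmetric (S[j,i] = S[i,j]). Assembling:

S = [[1.9, -1],
 [-1, 6.4]]


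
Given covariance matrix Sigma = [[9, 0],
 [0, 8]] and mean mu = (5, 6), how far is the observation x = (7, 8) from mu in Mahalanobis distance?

Step 1 — centre the observation: (x - mu) = (2, 2).

Step 2 — invert Sigma. det(Sigma) = 9·8 - (0)² = 72.
  Sigma^{-1} = (1/det) · [[d, -b], [-b, a]] = [[0.1111, 0],
 [0, 0.125]].

Step 3 — form the quadratic (x - mu)^T · Sigma^{-1} · (x - mu):
  Sigma^{-1} · (x - mu) = (0.2222, 0.25).
  (x - mu)^T · [Sigma^{-1} · (x - mu)] = (2)·(0.2222) + (2)·(0.25) = 0.9444.

Step 4 — take square root: d = √(0.9444) ≈ 0.9718.

d(x, mu) = √(0.9444) ≈ 0.9718


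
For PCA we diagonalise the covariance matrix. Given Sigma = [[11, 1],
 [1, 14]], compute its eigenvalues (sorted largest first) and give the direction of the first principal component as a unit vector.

Step 1 — characteristic polynomial of 2×2 Sigma:
  det(Sigma - λI) = λ² - trace · λ + det = 0.
  trace = 11 + 14 = 25, det = 11·14 - (1)² = 153.
Step 2 — discriminant:
  Δ = trace² - 4·det = 625 - 612 = 13.
Step 3 — eigenvalues:
  λ = (trace ± √Δ)/2 = (25 ± 3.6056)/2,
  λ_1 = 14.3028,  λ_2 = 10.6972.

Step 4 — unit eigenvector for λ_1: solve (Sigma - λ_1 I)v = 0. First row:
  (11 - 14.3028)·v_x + (1)·v_y = 0, i.e. (-3.3028)·v_x + (1)·v_y = 0,
  so v ∝ (b, λ_1 - a) = (1, 3.3028) = u.
  ||u|| = √((1)² + (3.3028)²) = √(11.9083) ≈ 3.4508,
  v_1 = u/||u|| ≈ (0.2898, 0.9571) (||v_1|| = 1).

λ_1 = 14.3028,  λ_2 = 10.6972;  v_1 ≈ (0.2898, 0.9571)


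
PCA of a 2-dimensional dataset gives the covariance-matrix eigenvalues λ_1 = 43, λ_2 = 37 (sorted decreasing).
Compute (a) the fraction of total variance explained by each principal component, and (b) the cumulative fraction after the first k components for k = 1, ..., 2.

Step 1 — total variance = trace(Sigma) = Σ λ_i = 43 + 37 = 80.

Step 2 — fraction explained by component i = λ_i / Σ λ:
  PC1: 43/80 = 0.5375
  PC2: 37/80 = 0.4625

Step 3 — cumulative fraction after k components = (λ_1 + ... + λ_k) / Σ λ:
  k = 1: 43/80 = 0.5375
  k = 2: (43 + 37)/80 = 80/80 = 1

Summary (fraction, with percent):

explained: PC1 0.5375 (53.75%), PC2 0.4625 (46.25%);  cumulative: 0.5375, 1


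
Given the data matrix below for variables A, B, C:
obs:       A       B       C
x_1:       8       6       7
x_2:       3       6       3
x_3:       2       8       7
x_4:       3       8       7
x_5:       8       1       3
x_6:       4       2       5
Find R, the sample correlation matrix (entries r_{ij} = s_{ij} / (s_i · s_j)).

Step 1 — column means:
  mean(A) = (8 + 3 + 2 + 3 + 8 + 4) / 6 = 28/6 = 4.6667
  mean(B) = (6 + 6 + 8 + 8 + 1 + 2) / 6 = 31/6 = 5.1667
  mean(C) = (7 + 3 + 7 + 7 + 3 + 5) / 6 = 32/6 = 5.3333

Step 2 — sample variances and covariances s[i,j] = (1/(n-1)) · Σ_k (x_{k,i} - mean_i) · (x_{k,j} - mean_j), with n-1 = 5:
  s[A,A] = ((3.3333)·(3.3333) + (-1.6667)·(-1.6667) + (-2.6667)·(-2.6667) + (-1.6667)·(-1.6667) + (3.3333)·(3.3333) + (-0.6667)·(-0.6667)) / 5 = 35.3333/5 = 7.0667
  s[A,B] = ((3.3333)·(0.8333) + (-1.6667)·(0.8333) + (-2.6667)·(2.8333) + (-1.6667)·(2.8333) + (3.3333)·(-4.1667) + (-0.6667)·(-3.1667)) / 5 = -22.6667/5 = -4.5333
  s[A,C] = ((3.3333)·(1.6667) + (-1.6667)·(-2.3333) + (-2.6667)·(1.6667) + (-1.6667)·(1.6667) + (3.3333)·(-2.3333) + (-0.6667)·(-0.3333)) / 5 = -5.3333/5 = -1.0667
  s[B,B] = ((0.8333)·(0.8333) + (0.8333)·(0.8333) + (2.8333)·(2.8333) + (2.8333)·(2.8333) + (-4.1667)·(-4.1667) + (-3.1667)·(-3.1667)) / 5 = 44.8333/5 = 8.9667
  s[B,C] = ((0.8333)·(1.6667) + (0.8333)·(-2.3333) + (2.8333)·(1.6667) + (2.8333)·(1.6667) + (-4.1667)·(-2.3333) + (-3.1667)·(-0.3333)) / 5 = 19.6667/5 = 3.9333
  s[C,C] = ((1.6667)·(1.6667) + (-2.3333)·(-2.3333) + (1.6667)·(1.6667) + (1.6667)·(1.6667) + (-2.3333)·(-2.3333) + (-0.3333)·(-0.3333)) / 5 = 19.3333/5 = 3.8667
  Sample standard deviations s_i = √(s[i,i]):
  s(A) = √(7.0667) = 2.6583
  s(B) = √(8.9667) = 2.9944
  s(C) = √(3.8667) = 1.9664

Step 3 — r_{ij} = s_{ij} / (s_i · s_j):
  r[A,A] = 1 (diagonal).
  r[A,B] = -4.5333 / (2.6583 · 2.9944) = -4.5333 / 7.9602 = -0.5695
  r[A,C] = -1.0667 / (2.6583 · 1.9664) = -1.0667 / 5.2273 = -0.2041
  r[B,B] = 1 (diagonal).
  r[B,C] = 3.9333 / (2.9944 · 1.9664) = 3.9333 / 5.8882 = 0.668
  r[C,C] = 1 (diagonal).

R is symmetric with unit diagonal. Assembling:

R = [[1, -0.5695, -0.2041],
 [-0.5695, 1, 0.668],
 [-0.2041, 0.668, 1]]


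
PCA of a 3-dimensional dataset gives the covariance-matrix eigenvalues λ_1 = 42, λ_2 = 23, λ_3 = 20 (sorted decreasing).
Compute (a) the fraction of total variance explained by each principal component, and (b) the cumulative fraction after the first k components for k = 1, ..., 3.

Step 1 — total variance = trace(Sigma) = Σ λ_i = 42 + 23 + 20 = 85.

Step 2 — fraction explained by component i = λ_i / Σ λ:
  PC1: 42/85 = 0.4941
  PC2: 23/85 = 0.2706
  PC3: 20/85 = 0.2353

Step 3 — cumulative fraction after k components = (λ_1 + ... + λ_k) / Σ λ:
  k = 1: 42/85 = 0.4941
  k = 2: (42 + 23)/85 = 65/85 = 0.7647
  k = 3: (42 + 23 + 20)/85 = 85/85 = 1

Summary (fraction, with percent):

explained: PC1 0.4941 (49.41%), PC2 0.2706 (27.06%), PC3 0.2353 (23.53%);  cumulative: 0.4941, 0.7647, 1


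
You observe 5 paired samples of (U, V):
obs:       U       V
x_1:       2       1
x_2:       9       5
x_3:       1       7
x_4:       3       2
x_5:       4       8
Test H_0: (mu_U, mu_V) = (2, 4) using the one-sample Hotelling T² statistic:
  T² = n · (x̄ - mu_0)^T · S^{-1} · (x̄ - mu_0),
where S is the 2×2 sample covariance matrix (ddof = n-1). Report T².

Step 1 — sample mean vector:
  mean(U) = (2 + 9 + 1 + 3 + 4) / 5 = 19/5 = 3.8
  mean(V) = (1 + 5 + 7 + 2 + 8) / 5 = 23/5 = 4.6
  x̄ = (3.8, 4.6),  deviation x̄ - mu_0 = (3.8, 4.6) - (2, 4) = (1.8, 0.6).

Step 2 — sample covariance matrix, S[i,j] = (1/(n-1)) · Σ_k (x_{k,i} - mean_i) · (x_{k,j} - mean_j), divisor n-1 = 4:
  S[U,U] = ((-1.8)·(-1.8) + (5.2)·(5.2) + (-2.8)·(-2.8) + (-0.8)·(-0.8) + (0.2)·(0.2)) / 4 = 38.8/4 = 9.7
  S[U,V] = ((-1.8)·(-3.6) + (5.2)·(0.4) + (-2.8)·(2.4) + (-0.8)·(-2.6) + (0.2)·(3.4)) / 4 = 4.6/4 = 1.15
  S[V,V] = ((-3.6)·(-3.6) + (0.4)·(0.4) + (2.4)·(2.4) + (-2.6)·(-2.6) + (3.4)·(3.4)) / 4 = 37.2/4 = 9.3
  S = [[9.7, 1.15],
 [1.15, 9.3]].

Step 3 — invert S. det(S) = 9.7·9.3 - (1.15)² = 88.8875.
  S^{-1} = (1/det) · [[d, -b], [-b, a]] = [[0.1046, -0.0129],
 [-0.0129, 0.1091]].

Step 4 — quadratic form (x̄ - mu_0)^T · S^{-1} · (x̄ - mu_0):
  S^{-1} · (x̄ - mu_0) = (0.1806, 0.0422),
  (x̄ - mu_0)^T · [...] = (1.8)·(0.1806) + (0.6)·(0.0422) = 0.3503.

Step 5 — scale by n: T² = 5 · 0.3503 = 1.7517.

T² ≈ 1.7517


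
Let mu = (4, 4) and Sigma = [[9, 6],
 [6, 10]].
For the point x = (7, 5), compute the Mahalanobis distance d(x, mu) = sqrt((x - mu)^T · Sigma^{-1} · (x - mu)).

Step 1 — centre the observation: (x - mu) = (3, 1).

Step 2 — invert Sigma. det(Sigma) = 9·10 - (6)² = 54.
  Sigma^{-1} = (1/det) · [[d, -b], [-b, a]] = [[0.1852, -0.1111],
 [-0.1111, 0.1667]].

Step 3 — form the quadratic (x - mu)^T · Sigma^{-1} · (x - mu):
  Sigma^{-1} · (x - mu) = (0.4444, -0.1667).
  (x - mu)^T · [Sigma^{-1} · (x - mu)] = (3)·(0.4444) + (1)·(-0.1667) = 1.1667.

Step 4 — take square root: d = √(1.1667) ≈ 1.0801.

d(x, mu) = √(1.1667) ≈ 1.0801


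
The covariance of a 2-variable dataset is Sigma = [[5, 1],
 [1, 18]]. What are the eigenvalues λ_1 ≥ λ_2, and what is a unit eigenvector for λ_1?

Step 1 — characteristic polynomial of 2×2 Sigma:
  det(Sigma - λI) = λ² - trace · λ + det = 0.
  trace = 5 + 18 = 23, det = 5·18 - (1)² = 89.
Step 2 — discriminant:
  Δ = trace² - 4·det = 529 - 356 = 173.
Step 3 — eigenvalues:
  λ = (trace ± √Δ)/2 = (23 ± 13.1529)/2,
  λ_1 = 18.0765,  λ_2 = 4.9235.

Step 4 — unit eigenvector for λ_1: solve (Sigma - λ_1 I)v = 0. First row:
  (5 - 18.0765)·v_x + (1)·v_y = 0, i.e. (-13.0765)·v_x + (1)·v_y = 0,
  so v ∝ (b, λ_1 - a) = (1, 13.0765) = u.
  ||u|| = √((1)² + (13.0765)²) = √(171.9942) ≈ 13.1147,
  v_1 = u/||u|| ≈ (0.0763, 0.9971) (||v_1|| = 1).

λ_1 = 18.0765,  λ_2 = 4.9235;  v_1 ≈ (0.0763, 0.9971)


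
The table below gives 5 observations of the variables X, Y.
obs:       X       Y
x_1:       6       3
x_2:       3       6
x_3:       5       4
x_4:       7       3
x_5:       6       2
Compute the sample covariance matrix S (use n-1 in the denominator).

Step 1 — column means:
  mean(X) = (6 + 3 + 5 + 7 + 6) / 5 = 27/5 = 5.4
  mean(Y) = (3 + 6 + 4 + 3 + 2) / 5 = 18/5 = 3.6

Step 2 — sample covariance S[i,j] = (1/(n-1)) · Σ_k (x_{k,i} - mean_i) · (x_{k,j} - mean_j), with n-1 = 4.
  S[X,X] = ((0.6)·(0.6) + (-2.4)·(-2.4) + (-0.4)·(-0.4) + (1.6)·(1.6) + (0.6)·(0.6)) / 4 = 9.2/4 = 2.3
  S[X,Y] = ((0.6)·(-0.6) + (-2.4)·(2.4) + (-0.4)·(0.4) + (1.6)·(-0.6) + (0.6)·(-1.6)) / 4 = -8.2/4 = -2.05
  S[Y,Y] = ((-0.6)·(-0.6) + (2.4)·(2.4) + (0.4)·(0.4) + (-0.6)·(-0.6) + (-1.6)·(-1.6)) / 4 = 9.2/4 = 2.3

S is symmetric (S[j,i] = S[i,j]). Assembling:

S = [[2.3, -2.05],
 [-2.05, 2.3]]


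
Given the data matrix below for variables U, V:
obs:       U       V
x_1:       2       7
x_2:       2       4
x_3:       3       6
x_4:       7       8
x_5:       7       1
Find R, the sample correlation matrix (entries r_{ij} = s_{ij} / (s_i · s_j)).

Step 1 — column means:
  mean(U) = (2 + 2 + 3 + 7 + 7) / 5 = 21/5 = 4.2
  mean(V) = (7 + 4 + 6 + 8 + 1) / 5 = 26/5 = 5.2

Step 2 — sample variances and covariances s[i,j] = (1/(n-1)) · Σ_k (x_{k,i} - mean_i) · (x_{k,j} - mean_j), with n-1 = 4:
  s[U,U] = ((-2.2)·(-2.2) + (-2.2)·(-2.2) + (-1.2)·(-1.2) + (2.8)·(2.8) + (2.8)·(2.8)) / 4 = 26.8/4 = 6.7
  s[U,V] = ((-2.2)·(1.8) + (-2.2)·(-1.2) + (-1.2)·(0.8) + (2.8)·(2.8) + (2.8)·(-4.2)) / 4 = -6.2/4 = -1.55
  s[V,V] = ((1.8)·(1.8) + (-1.2)·(-1.2) + (0.8)·(0.8) + (2.8)·(2.8) + (-4.2)·(-4.2)) / 4 = 30.8/4 = 7.7
  Sample standard deviations s_i = √(s[i,i]):
  s(U) = √(6.7) = 2.5884
  s(V) = √(7.7) = 2.7749

Step 3 — r_{ij} = s_{ij} / (s_i · s_j):
  r[U,U] = 1 (diagonal).
  r[U,V] = -1.55 / (2.5884 · 2.7749) = -1.55 / 7.1826 = -0.2158
  r[V,V] = 1 (diagonal).

R is symmetric with unit diagonal. Assembling:

R = [[1, -0.2158],
 [-0.2158, 1]]


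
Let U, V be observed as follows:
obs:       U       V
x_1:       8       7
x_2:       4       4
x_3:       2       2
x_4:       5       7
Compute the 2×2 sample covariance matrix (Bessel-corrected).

Step 1 — column means:
  mean(U) = (8 + 4 + 2 + 5) / 4 = 19/4 = 4.75
  mean(V) = (7 + 4 + 2 + 7) / 4 = 20/4 = 5

Step 2 — sample covariance S[i,j] = (1/(n-1)) · Σ_k (x_{k,i} - mean_i) · (x_{k,j} - mean_j), with n-1 = 3.
  S[U,U] = ((3.25)·(3.25) + (-0.75)·(-0.75) + (-2.75)·(-2.75) + (0.25)·(0.25)) / 3 = 18.75/3 = 6.25
  S[U,V] = ((3.25)·(2) + (-0.75)·(-1) + (-2.75)·(-3) + (0.25)·(2)) / 3 = 16/3 = 5.3333
  S[V,V] = ((2)·(2) + (-1)·(-1) + (-3)·(-3) + (2)·(2)) / 3 = 18/3 = 6

S is symmetric (S[j,i] = S[i,j]). Assembling:

S = [[6.25, 5.3333],
 [5.3333, 6]]


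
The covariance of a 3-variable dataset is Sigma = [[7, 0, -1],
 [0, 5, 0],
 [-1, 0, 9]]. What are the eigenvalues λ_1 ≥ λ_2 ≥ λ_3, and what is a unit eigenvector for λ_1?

Step 1 — characteristic polynomial p(λ) = det(λI - Sigma) = λ³ - tr·λ² + c_1·λ - det, where tr = trace, c_1 = sum of the principal 2×2 minors, det = det(Sigma):
  tr = 7 + 5 + 9 = 21,
  c_1 = (7·5 - (0)²) + (7·9 - (-1)²) + (5·9 - (0)²) = 35 + 62 + 45 = 142,
  det = 7·(5·9 - (0)²) - (0)·((0)·9 - (0)·(-1)) + (-1)·((0)·(0) - 5·(-1)) = 7·(45) - (0)·(0) + (-1)·(5) = 310.
  So p(λ) = λ³ - 21λ² + 142λ - 310.
Step 2 — look for an integer root (rational root theorem: any rational root is an integer divisor of 310). Testing λ = 5:
  p(5) = 125 - 525 + 710 - 310 = 0  ✓
  Dividing out (λ - 5): p(λ) = (λ - 5)(λ² - 16λ + 62).
Step 3 — remaining eigenvalues from the quadratic λ² - 16λ + 62 = 0:
  Δ = 16² - 4·62 = 256 - 248 = 8,  λ = (16 ± √8)/2 = (16 ± 2.8284)/2 ≈ 9.4142 or 6.5858.
  Sorted: λ_1 = 9.4142,  λ_2 = 6.5858,  λ_3 = 5  (check: sum = 21 = tr ✓).

Step 4 — unit eigenvector for λ_1 ≈ 9.4142: v spans the null space of (Sigma - λ_1 I), whose rows are
  r_1 = (-2.4142, 0, -1),  r_2 = (0, -4.4142, 0),  r_3 = (-1, 0, -0.4142).
  v is orthogonal to every row, so take v ∝ r_1 × r_2 = ((0)·(0) - (-1)·(-4.4142), (-1)·(0) - (-2.4142)·(0), (-2.4142)·(-4.4142) - (0)·(0)) ≈ (-4.4142, 0, 10.6569).
  Rescale (multiply by -1 so the first nonzero entry is positive): u = (4.4142, 0, -10.6569).
  ||u|| = √((4.4142)² + (0)² + (-10.6569)²) = √(133.0538) ≈ 11.5349,  v_1 = u/||u|| ≈ (0.3827, 0, -0.9239) (||v_1|| = 1).

λ_1 = 9.4142,  λ_2 = 6.5858,  λ_3 = 5;  v_1 ≈ (0.3827, 0, -0.9239)


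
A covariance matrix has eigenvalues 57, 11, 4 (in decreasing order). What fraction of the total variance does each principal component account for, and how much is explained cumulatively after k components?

Step 1 — total variance = trace(Sigma) = Σ λ_i = 57 + 11 + 4 = 72.

Step 2 — fraction explained by component i = λ_i / Σ λ:
  PC1: 57/72 = 0.7917
  PC2: 11/72 = 0.1528
  PC3: 4/72 = 0.0556

Step 3 — cumulative fraction after k components = (λ_1 + ... + λ_k) / Σ λ:
  k = 1: 57/72 = 0.7917
  k = 2: (57 + 11)/72 = 68/72 = 0.9444
  k = 3: (57 + 11 + 4)/72 = 72/72 = 1

Summary (fraction, with percent):

explained: PC1 0.7917 (79.17%), PC2 0.1528 (15.28%), PC3 0.0556 (5.56%);  cumulative: 0.7917, 0.9444, 1


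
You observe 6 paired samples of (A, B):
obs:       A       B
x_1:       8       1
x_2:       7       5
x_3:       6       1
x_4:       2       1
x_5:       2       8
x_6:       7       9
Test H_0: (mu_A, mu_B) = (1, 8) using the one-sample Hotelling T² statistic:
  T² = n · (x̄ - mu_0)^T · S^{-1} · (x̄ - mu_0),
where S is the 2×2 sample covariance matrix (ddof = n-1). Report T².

Step 1 — sample mean vector:
  mean(A) = (8 + 7 + 6 + 2 + 2 + 7) / 6 = 32/6 = 5.3333
  mean(B) = (1 + 5 + 1 + 1 + 8 + 9) / 6 = 25/6 = 4.1667
  x̄ = (5.3333, 4.1667),  deviation x̄ - mu_0 = (5.3333, 4.1667) - (1, 8) = (4.3333, -3.8333).

Step 2 — sample covariance matrix, S[i,j] = (1/(n-1)) · Σ_k (x_{k,i} - mean_i) · (x_{k,j} - mean_j), divisor n-1 = 5:
  S[A,A] = ((2.6667)·(2.6667) + (1.6667)·(1.6667) + (0.6667)·(0.6667) + (-3.3333)·(-3.3333) + (-3.3333)·(-3.3333) + (1.6667)·(1.6667)) / 5 = 35.3333/5 = 7.0667
  S[A,B] = ((2.6667)·(-3.1667) + (1.6667)·(0.8333) + (0.6667)·(-3.1667) + (-3.3333)·(-3.1667) + (-3.3333)·(3.8333) + (1.6667)·(4.8333)) / 5 = -3.3333/5 = -0.6667
  S[B,B] = ((-3.1667)·(-3.1667) + (0.8333)·(0.8333) + (-3.1667)·(-3.1667) + (-3.1667)·(-3.1667) + (3.8333)·(3.8333) + (4.8333)·(4.8333)) / 5 = 68.8333/5 = 13.7667
  S = [[7.0667, -0.6667],
 [-0.6667, 13.7667]].

Step 3 — invert S. det(S) = 7.0667·13.7667 - (-0.6667)² = 96.84.
  S^{-1} = (1/det) · [[d, -b], [-b, a]] = [[0.1422, 0.0069],
 [0.0069, 0.073]].

Step 4 — quadratic form (x̄ - mu_0)^T · S^{-1} · (x̄ - mu_0):
  S^{-1} · (x̄ - mu_0) = (0.5896, -0.2499),
  (x̄ - mu_0)^T · [...] = (4.3333)·(0.5896) + (-3.8333)·(-0.2499) = 3.513.

Step 5 — scale by n: T² = 6 · 3.513 = 21.0781.

T² ≈ 21.0781


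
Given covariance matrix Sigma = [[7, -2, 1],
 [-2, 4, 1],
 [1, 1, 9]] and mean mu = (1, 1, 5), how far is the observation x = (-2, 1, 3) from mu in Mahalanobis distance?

Step 1 — centre the observation: (x - mu) = (-3, 0, -2).

Step 2 — invert Sigma (cofactor / det for 3×3, or solve directly):
  Sigma^{-1} = [[0.1741, 0.0945, -0.0299],
 [0.0945, 0.3085, -0.0448],
 [-0.0299, -0.0448, 0.1194]].

Step 3 — form the quadratic (x - mu)^T · Sigma^{-1} · (x - mu):
  Sigma^{-1} · (x - mu) = (-0.4627, -0.194, -0.1493).
  (x - mu)^T · [Sigma^{-1} · (x - mu)] = (-3)·(-0.4627) + (0)·(-0.194) + (-2)·(-0.1493) = 1.6866.

Step 4 — take square root: d = √(1.6866) ≈ 1.2987.

d(x, mu) = √(1.6866) ≈ 1.2987


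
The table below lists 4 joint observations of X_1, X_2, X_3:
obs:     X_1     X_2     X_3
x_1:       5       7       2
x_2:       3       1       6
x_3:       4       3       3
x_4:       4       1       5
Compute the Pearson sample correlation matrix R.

Step 1 — column means:
  mean(X_1) = (5 + 3 + 4 + 4) / 4 = 16/4 = 4
  mean(X_2) = (7 + 1 + 3 + 1) / 4 = 12/4 = 3
  mean(X_3) = (2 + 6 + 3 + 5) / 4 = 16/4 = 4

Step 2 — sample variances and covariances s[i,j] = (1/(n-1)) · Σ_k (x_{k,i} - mean_i) · (x_{k,j} - mean_j), with n-1 = 3:
  s[X_1,X_1] = ((1)·(1) + (-1)·(-1) + (0)·(0) + (0)·(0)) / 3 = 2/3 = 0.6667
  s[X_1,X_2] = ((1)·(4) + (-1)·(-2) + (0)·(0) + (0)·(-2)) / 3 = 6/3 = 2
  s[X_1,X_3] = ((1)·(-2) + (-1)·(2) + (0)·(-1) + (0)·(1)) / 3 = -4/3 = -1.3333
  s[X_2,X_2] = ((4)·(4) + (-2)·(-2) + (0)·(0) + (-2)·(-2)) / 3 = 24/3 = 8
  s[X_2,X_3] = ((4)·(-2) + (-2)·(2) + (0)·(-1) + (-2)·(1)) / 3 = -14/3 = -4.6667
  s[X_3,X_3] = ((-2)·(-2) + (2)·(2) + (-1)·(-1) + (1)·(1)) / 3 = 10/3 = 3.3333
  Sample standard deviations s_i = √(s[i,i]):
  s(X_1) = √(0.6667) = 0.8165
  s(X_2) = √(8) = 2.8284
  s(X_3) = √(3.3333) = 1.8257

Step 3 — r_{ij} = s_{ij} / (s_i · s_j):
  r[X_1,X_1] = 1 (diagonal).
  r[X_1,X_2] = 2 / (0.8165 · 2.8284) = 2 / 2.3094 = 0.866
  r[X_1,X_3] = -1.3333 / (0.8165 · 1.8257) = -1.3333 / 1.4907 = -0.8944
  r[X_2,X_2] = 1 (diagonal).
  r[X_2,X_3] = -4.6667 / (2.8284 · 1.8257) = -4.6667 / 5.164 = -0.9037
  r[X_3,X_3] = 1 (diagonal).

R is symmetric with unit diagonal. Assembling:

R = [[1, 0.866, -0.8944],
 [0.866, 1, -0.9037],
 [-0.8944, -0.9037, 1]]


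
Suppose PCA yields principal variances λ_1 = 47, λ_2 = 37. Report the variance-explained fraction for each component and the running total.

Step 1 — total variance = trace(Sigma) = Σ λ_i = 47 + 37 = 84.

Step 2 — fraction explained by component i = λ_i / Σ λ:
  PC1: 47/84 = 0.5595
  PC2: 37/84 = 0.4405

Step 3 — cumulative fraction after k components = (λ_1 + ... + λ_k) / Σ λ:
  k = 1: 47/84 = 0.5595
  k = 2: (47 + 37)/84 = 84/84 = 1

Summary (fraction, with percent):

explained: PC1 0.5595 (55.95%), PC2 0.4405 (44.05%);  cumulative: 0.5595, 1


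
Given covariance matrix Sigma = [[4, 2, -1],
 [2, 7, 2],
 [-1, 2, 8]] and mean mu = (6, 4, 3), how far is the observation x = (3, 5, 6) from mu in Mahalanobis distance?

Step 1 — centre the observation: (x - mu) = (-3, 1, 3).

Step 2 — invert Sigma (cofactor / det for 3×3, or solve directly):
  Sigma^{-1} = [[0.323, -0.1118, 0.0683],
 [-0.1118, 0.1925, -0.0621],
 [0.0683, -0.0621, 0.1491]].

Step 3 — form the quadratic (x - mu)^T · Sigma^{-1} · (x - mu):
  Sigma^{-1} · (x - mu) = (-0.8758, 0.3416, 0.1801).
  (x - mu)^T · [Sigma^{-1} · (x - mu)] = (-3)·(-0.8758) + (1)·(0.3416) + (3)·(0.1801) = 3.5093.

Step 4 — take square root: d = √(3.5093) ≈ 1.8733.

d(x, mu) = √(3.5093) ≈ 1.8733


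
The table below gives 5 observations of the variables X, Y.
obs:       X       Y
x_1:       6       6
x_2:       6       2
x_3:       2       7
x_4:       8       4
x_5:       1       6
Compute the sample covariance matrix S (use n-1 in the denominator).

Step 1 — column means:
  mean(X) = (6 + 6 + 2 + 8 + 1) / 5 = 23/5 = 4.6
  mean(Y) = (6 + 2 + 7 + 4 + 6) / 5 = 25/5 = 5

Step 2 — sample covariance S[i,j] = (1/(n-1)) · Σ_k (x_{k,i} - mean_i) · (x_{k,j} - mean_j), with n-1 = 4.
  S[X,X] = ((1.4)·(1.4) + (1.4)·(1.4) + (-2.6)·(-2.6) + (3.4)·(3.4) + (-3.6)·(-3.6)) / 4 = 35.2/4 = 8.8
  S[X,Y] = ((1.4)·(1) + (1.4)·(-3) + (-2.6)·(2) + (3.4)·(-1) + (-3.6)·(1)) / 4 = -15/4 = -3.75
  S[Y,Y] = ((1)·(1) + (-3)·(-3) + (2)·(2) + (-1)·(-1) + (1)·(1)) / 4 = 16/4 = 4

S is symmetric (S[j,i] = S[i,j]). Assembling:

S = [[8.8, -3.75],
 [-3.75, 4]]


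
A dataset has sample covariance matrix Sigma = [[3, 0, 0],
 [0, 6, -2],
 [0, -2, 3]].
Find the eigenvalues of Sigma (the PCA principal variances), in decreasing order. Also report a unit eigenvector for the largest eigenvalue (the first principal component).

Step 1 — characteristic polynomial p(λ) = det(λI - Sigma) = λ³ - tr·λ² + c_1·λ - det, where tr = trace, c_1 = sum of the principal 2×2 minors, det = det(Sigma):
  tr = 3 + 6 + 3 = 12,
  c_1 = (3·6 - (0)²) + (3·3 - (0)²) + (6·3 - (-2)²) = 18 + 9 + 14 = 41,
  det = 3·(6·3 - (-2)²) - (0)·((0)·3 - (-2)·(0)) + (0)·((0)·(-2) - 6·(0)) = 3·(14) - (0)·(0) + (0)·(0) = 42.
  So p(λ) = λ³ - 12λ² + 41λ - 42.
Step 2 — look for an integer root (rational root theorem: any rational root is an integer divisor of 42). Testing λ = 2:
  p(2) = 8 - 48 + 82 - 42 = 0  ✓
  Dividing out (λ - 2): p(λ) = (λ - 2)(λ² - 10λ + 21).
Step 3 — remaining eigenvalues from the quadratic λ² - 10λ + 21 = 0:
  Δ = 10² - 4·21 = 100 - 84 = 16,  λ = (10 ± √16)/2 = (10 ± 4)/2 = 7 or 3.
  Sorted: λ_1 = 7,  λ_2 = 3,  λ_3 = 2  (check: sum = 12 = tr ✓).

Step 4 — unit eigenvector for λ_1 = 7: v spans the null space of (Sigma - λ_1 I), whose rows are
  r_1 = (-4, 0, 0),  r_2 = (0, -1, -2),  r_3 = (0, -2, -4).
  v is orthogonal to every row, so take v ∝ r_1 × r_2 = ((0)·(-2) - (0)·(-1), (0)·(0) - (-4)·(-2), (-4)·(-1) - (0)·(0)) = (0, -8, 4).
  Rescale (divide by 4; multiply by -1 so the first nonzero entry is positive): u = (0, 2, -1).
  ||u|| = √((0)² + (2)² + (-1)²) = √(5) ≈ 2.2361,  v_1 = u/||u|| ≈ (0, 0.8944, -0.4472) (||v_1|| = 1).

λ_1 = 7,  λ_2 = 3,  λ_3 = 2;  v_1 ≈ (0, 0.8944, -0.4472)


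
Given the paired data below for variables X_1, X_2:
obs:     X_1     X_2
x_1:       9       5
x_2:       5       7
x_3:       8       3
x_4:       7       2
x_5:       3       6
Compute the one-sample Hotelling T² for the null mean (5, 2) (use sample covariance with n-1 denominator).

Step 1 — sample mean vector:
  mean(X_1) = (9 + 5 + 8 + 7 + 3) / 5 = 32/5 = 6.4
  mean(X_2) = (5 + 7 + 3 + 2 + 6) / 5 = 23/5 = 4.6
  x̄ = (6.4, 4.6),  deviation x̄ - mu_0 = (6.4, 4.6) - (5, 2) = (1.4, 2.6).

Step 2 — sample covariance matrix, S[i,j] = (1/(n-1)) · Σ_k (x_{k,i} - mean_i) · (x_{k,j} - mean_j), divisor n-1 = 4:
  S[X_1,X_1] = ((2.6)·(2.6) + (-1.4)·(-1.4) + (1.6)·(1.6) + (0.6)·(0.6) + (-3.4)·(-3.4)) / 4 = 23.2/4 = 5.8
  S[X_1,X_2] = ((2.6)·(0.4) + (-1.4)·(2.4) + (1.6)·(-1.6) + (0.6)·(-2.6) + (-3.4)·(1.4)) / 4 = -11.2/4 = -2.8
  S[X_2,X_2] = ((0.4)·(0.4) + (2.4)·(2.4) + (-1.6)·(-1.6) + (-2.6)·(-2.6) + (1.4)·(1.4)) / 4 = 17.2/4 = 4.3
  S = [[5.8, -2.8],
 [-2.8, 4.3]].

Step 3 — invert S. det(S) = 5.8·4.3 - (-2.8)² = 17.1.
  S^{-1} = (1/det) · [[d, -b], [-b, a]] = [[0.2515, 0.1637],
 [0.1637, 0.3392]].

Step 4 — quadratic form (x̄ - mu_0)^T · S^{-1} · (x̄ - mu_0):
  S^{-1} · (x̄ - mu_0) = (0.7778, 1.1111),
  (x̄ - mu_0)^T · [...] = (1.4)·(0.7778) + (2.6)·(1.1111) = 3.9778.

Step 5 — scale by n: T² = 5 · 3.9778 = 19.8889.

T² ≈ 19.8889


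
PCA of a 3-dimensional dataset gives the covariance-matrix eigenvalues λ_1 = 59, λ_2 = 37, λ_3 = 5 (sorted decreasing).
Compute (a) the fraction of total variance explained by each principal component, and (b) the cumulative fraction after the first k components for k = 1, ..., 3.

Step 1 — total variance = trace(Sigma) = Σ λ_i = 59 + 37 + 5 = 101.

Step 2 — fraction explained by component i = λ_i / Σ λ:
  PC1: 59/101 = 0.5842
  PC2: 37/101 = 0.3663
  PC3: 5/101 = 0.0495

Step 3 — cumulative fraction after k components = (λ_1 + ... + λ_k) / Σ λ:
  k = 1: 59/101 = 0.5842
  k = 2: (59 + 37)/101 = 96/101 = 0.9505
  k = 3: (59 + 37 + 5)/101 = 101/101 = 1

Summary (fraction, with percent):

explained: PC1 0.5842 (58.42%), PC2 0.3663 (36.63%), PC3 0.0495 (4.95%);  cumulative: 0.5842, 0.9505, 1


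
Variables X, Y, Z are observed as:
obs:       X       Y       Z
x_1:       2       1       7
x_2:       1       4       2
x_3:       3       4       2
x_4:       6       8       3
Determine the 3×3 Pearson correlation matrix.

Step 1 — column means:
  mean(X) = (2 + 1 + 3 + 6) / 4 = 12/4 = 3
  mean(Y) = (1 + 4 + 4 + 8) / 4 = 17/4 = 4.25
  mean(Z) = (7 + 2 + 2 + 3) / 4 = 14/4 = 3.5

Step 2 — sample variances and covariances s[i,j] = (1/(n-1)) · Σ_k (x_{k,i} - mean_i) · (x_{k,j} - mean_j), with n-1 = 3:
  s[X,X] = ((-1)·(-1) + (-2)·(-2) + (0)·(0) + (3)·(3)) / 3 = 14/3 = 4.6667
  s[X,Y] = ((-1)·(-3.25) + (-2)·(-0.25) + (0)·(-0.25) + (3)·(3.75)) / 3 = 15/3 = 5
  s[X,Z] = ((-1)·(3.5) + (-2)·(-1.5) + (0)·(-1.5) + (3)·(-0.5)) / 3 = -2/3 = -0.6667
  s[Y,Y] = ((-3.25)·(-3.25) + (-0.25)·(-0.25) + (-0.25)·(-0.25) + (3.75)·(3.75)) / 3 = 24.75/3 = 8.25
  s[Y,Z] = ((-3.25)·(3.5) + (-0.25)·(-1.5) + (-0.25)·(-1.5) + (3.75)·(-0.5)) / 3 = -12.5/3 = -4.1667
  s[Z,Z] = ((3.5)·(3.5) + (-1.5)·(-1.5) + (-1.5)·(-1.5) + (-0.5)·(-0.5)) / 3 = 17/3 = 5.6667
  Sample standard deviations s_i = √(s[i,i]):
  s(X) = √(4.6667) = 2.1602
  s(Y) = √(8.25) = 2.8723
  s(Z) = √(5.6667) = 2.3805

Step 3 — r_{ij} = s_{ij} / (s_i · s_j):
  r[X,X] = 1 (diagonal).
  r[X,Y] = 5 / (2.1602 · 2.8723) = 5 / 6.2048 = 0.8058
  r[X,Z] = -0.6667 / (2.1602 · 2.3805) = -0.6667 / 5.1424 = -0.1296
  r[Y,Y] = 1 (diagonal).
  r[Y,Z] = -4.1667 / (2.8723 · 2.3805) = -4.1667 / 6.8374 = -0.6094
  r[Z,Z] = 1 (diagonal).

R is symmetric with unit diagonal. Assembling:

R = [[1, 0.8058, -0.1296],
 [0.8058, 1, -0.6094],
 [-0.1296, -0.6094, 1]]
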